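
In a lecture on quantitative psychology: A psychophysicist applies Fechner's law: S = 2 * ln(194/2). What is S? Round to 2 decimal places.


S = 2 * ln(194/2)
I/I0 = 97.0
ln(97.0) = 4.5747
S = 2 * 4.5747
= 9.15


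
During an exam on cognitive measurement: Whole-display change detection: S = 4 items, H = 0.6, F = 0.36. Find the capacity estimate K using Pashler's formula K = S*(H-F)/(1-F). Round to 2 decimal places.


K = S * (H - F) / (1 - F)
H - F = 0.24
1 - F = 0.64
K = 4 * 0.24 / 0.64
= 1.50


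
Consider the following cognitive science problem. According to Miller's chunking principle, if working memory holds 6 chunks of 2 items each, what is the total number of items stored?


Total items = chunks * items_per_chunk
= 6 * 2
= 12


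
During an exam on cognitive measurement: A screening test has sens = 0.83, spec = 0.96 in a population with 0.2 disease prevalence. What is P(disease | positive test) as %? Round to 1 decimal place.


PPV = (sens * prev) / (sens * prev + (1-spec) * (1-prev))
Numerator = 0.83 * 0.2 = 0.166
P(positive and no disease) = (1 - spec) * (1 - prev) = (1 - 0.96) * (1 - 0.2) = 0.032
Denominator = 0.166 + 0.032 = 0.198
PPV = 0.166 / 0.198 = 0.838384
As percentage = 83.8


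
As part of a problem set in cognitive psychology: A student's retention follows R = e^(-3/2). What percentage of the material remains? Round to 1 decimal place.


R = e^(-t/S)
-t/S = -3/2 = -1.5
R = e^(-1.5) = 0.22313
Percentage = 0.22313 * 100
= 22.3


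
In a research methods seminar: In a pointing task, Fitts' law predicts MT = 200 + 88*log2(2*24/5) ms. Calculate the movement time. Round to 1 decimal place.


MT = 200 + 88 * log2(2*24/5)
2D/W = 9.6
log2(9.6) = 3.263
MT = 200 + 88 * 3.263
= 487.1 ms


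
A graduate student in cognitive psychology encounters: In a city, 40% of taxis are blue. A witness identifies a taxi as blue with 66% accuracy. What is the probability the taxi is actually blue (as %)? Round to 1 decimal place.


P(blue | says blue) = P(says blue | blue)*P(blue) / [P(says blue | blue)*P(blue) + P(says blue | not blue)*P(not blue)]
Numerator = 0.66 * 0.4 = 0.264
False identification = 0.34 * 0.6 = 0.204
P = 0.264 / (0.264 + 0.204)
= 0.264 / 0.468
As percentage = 56.4


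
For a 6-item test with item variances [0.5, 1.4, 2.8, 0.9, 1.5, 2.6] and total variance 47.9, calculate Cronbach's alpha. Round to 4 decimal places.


alpha = (k/(k-1)) * (1 - sum(s_i^2)/s_total^2)
sum(item variances) = 9.7
k/(k-1) = 6/5 = 1.2
1 - 9.7/47.9 = 1 - 0.202505 = 0.797495
alpha = 1.2 * 0.797495
= 0.9570


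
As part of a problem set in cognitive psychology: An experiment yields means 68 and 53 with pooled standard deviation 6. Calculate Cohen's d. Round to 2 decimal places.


Cohen's d = (M1 - M2) / S_pooled
= (68 - 53) / 6
= 15 / 6
= 2.50


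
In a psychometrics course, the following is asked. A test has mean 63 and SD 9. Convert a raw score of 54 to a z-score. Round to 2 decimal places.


z = (X - mu) / sigma
= (54 - 63) / 9
= -9 / 9
= -1.00


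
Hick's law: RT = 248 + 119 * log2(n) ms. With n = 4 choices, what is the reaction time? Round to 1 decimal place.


RT = 248 + 119 * log2(4)
log2(4) = 2.0
RT = 248 + 119 * 2.0
= 248 + 238.0
= 486.0 ms


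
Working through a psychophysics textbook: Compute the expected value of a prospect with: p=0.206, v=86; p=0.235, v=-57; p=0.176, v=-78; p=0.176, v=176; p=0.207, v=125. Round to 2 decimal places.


EU = sum(p_i * v_i)
0.206 * 86 = 17.716
0.235 * -57 = -13.395
0.176 * -78 = -13.728
0.176 * 176 = 30.976
0.207 * 125 = 25.875
EU = 17.716 + -13.395 + -13.728 + 30.976 + 25.875
= 47.44


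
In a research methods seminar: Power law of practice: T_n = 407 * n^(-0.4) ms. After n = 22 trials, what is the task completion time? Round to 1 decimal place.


T_n = 407 * 22^(-0.4)
22^(-0.4) = 0.290423
T_n = 407 * 0.290423
= 118.2 ms


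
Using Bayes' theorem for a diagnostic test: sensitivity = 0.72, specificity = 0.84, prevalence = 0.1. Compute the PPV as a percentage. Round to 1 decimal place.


PPV = (sens * prev) / (sens * prev + (1-spec) * (1-prev))
Numerator = 0.72 * 0.1 = 0.072
P(positive and no disease) = (1 - spec) * (1 - prev) = (1 - 0.84) * (1 - 0.1) = 0.144
Denominator = 0.072 + 0.144 = 0.216
PPV = 0.072 / 0.216 = 0.333333
As percentage = 33.3


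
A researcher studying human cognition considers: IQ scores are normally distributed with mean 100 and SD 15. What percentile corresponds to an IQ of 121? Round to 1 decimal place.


z = (IQ - mean) / SD
z = (121 - 100) / 15 = 1.4
Percentile = Phi(1.4) * 100
Phi(1.4) = 0.919243
= 91.9


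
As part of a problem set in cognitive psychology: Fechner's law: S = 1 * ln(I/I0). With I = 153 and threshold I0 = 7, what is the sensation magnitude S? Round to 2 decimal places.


S = 1 * ln(153/7)
I/I0 = 21.857143
ln(21.857143) = 3.0845
S = 1 * 3.0845
= 3.08


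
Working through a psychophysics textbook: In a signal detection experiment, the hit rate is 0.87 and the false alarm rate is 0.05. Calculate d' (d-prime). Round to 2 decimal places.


d' = z(HR) - z(FAR)
z(0.87) = 1.1264
z(0.05) = -1.6449
d' = 1.1264 - -1.6449
= 2.77


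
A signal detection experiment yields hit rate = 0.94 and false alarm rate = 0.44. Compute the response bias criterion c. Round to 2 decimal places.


c = -0.5 * (z(HR) + z(FAR))
z(0.94) = 1.5548
z(0.44) = -0.151
c = -0.5 * (1.5548 + -0.151)
= -0.5 * 1.4038
= -0.70


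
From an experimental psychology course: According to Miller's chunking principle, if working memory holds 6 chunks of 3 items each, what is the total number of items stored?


Total items = chunks * items_per_chunk
= 6 * 3
= 18


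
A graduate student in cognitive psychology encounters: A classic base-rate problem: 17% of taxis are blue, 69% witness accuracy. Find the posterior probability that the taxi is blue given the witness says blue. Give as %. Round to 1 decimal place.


P(blue | says blue) = P(says blue | blue)*P(blue) / [P(says blue | blue)*P(blue) + P(says blue | not blue)*P(not blue)]
Numerator = 0.69 * 0.17 = 0.1173
False identification = 0.31 * 0.83 = 0.2573
P = 0.1173 / (0.1173 + 0.2573)
= 0.1173 / 0.3746
As percentage = 31.3


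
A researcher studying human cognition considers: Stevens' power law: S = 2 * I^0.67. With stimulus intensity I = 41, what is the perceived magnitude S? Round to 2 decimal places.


S = 2 * 41^0.67
41^0.67 = 12.0383
S = 2 * 12.0383
= 24.08


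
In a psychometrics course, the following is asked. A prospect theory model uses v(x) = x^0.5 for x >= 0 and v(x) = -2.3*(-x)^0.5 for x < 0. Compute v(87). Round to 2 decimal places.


Since x = 87 >= 0, use v(x) = x^0.5
87^0.5 = 9.3274
v(87) = 9.33


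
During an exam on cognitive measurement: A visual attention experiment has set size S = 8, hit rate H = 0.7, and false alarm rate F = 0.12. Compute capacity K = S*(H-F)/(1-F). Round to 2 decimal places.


K = S * (H - F) / (1 - F)
H - F = 0.58
1 - F = 0.88
K = 8 * 0.58 / 0.88
= 5.27


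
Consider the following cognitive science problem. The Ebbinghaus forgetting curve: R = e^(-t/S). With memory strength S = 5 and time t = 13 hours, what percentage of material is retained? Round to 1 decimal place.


R = e^(-t/S)
-t/S = -13/5 = -2.6
R = e^(-2.6) = 0.074274
Percentage = 0.074274 * 100
= 7.4


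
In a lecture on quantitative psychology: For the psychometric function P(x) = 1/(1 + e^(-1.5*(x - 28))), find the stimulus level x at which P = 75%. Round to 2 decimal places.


At P = 0.75: 0.75 = 1/(1 + e^(-k*(x-x0)))
Solving: e^(-k*(x-x0)) = 1/3
x = x0 + ln(3)/k
ln(3) = 1.0986
x = 28 + 1.0986/1.5
= 28 + 0.7324
= 28.73


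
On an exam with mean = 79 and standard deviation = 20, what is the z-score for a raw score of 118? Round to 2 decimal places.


z = (X - mu) / sigma
= (118 - 79) / 20
= 39 / 20
= 1.95


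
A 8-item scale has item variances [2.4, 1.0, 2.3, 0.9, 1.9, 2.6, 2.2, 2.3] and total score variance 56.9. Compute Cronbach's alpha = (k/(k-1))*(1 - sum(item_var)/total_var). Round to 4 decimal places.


alpha = (k/(k-1)) * (1 - sum(s_i^2)/s_total^2)
sum(item variances) = 15.6
k/(k-1) = 8/7 = 1.142857
1 - 15.6/56.9 = 1 - 0.274165 = 0.725835
alpha = 1.142857 * 0.725835
= 0.8295


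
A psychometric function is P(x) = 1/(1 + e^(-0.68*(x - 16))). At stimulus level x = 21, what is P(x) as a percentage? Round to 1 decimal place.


P(x) = 1/(1 + e^(-0.68*(21 - 16)))
Exponent = -0.68 * 5 = -3.4
e^(-3.4) = 0.033373
P = 1/(1 + 0.033373) = 0.967705
Percentage = 96.8


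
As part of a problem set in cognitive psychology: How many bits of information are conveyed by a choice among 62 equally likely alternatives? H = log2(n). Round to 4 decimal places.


H = log2(n)
H = log2(62)
= 5.9542


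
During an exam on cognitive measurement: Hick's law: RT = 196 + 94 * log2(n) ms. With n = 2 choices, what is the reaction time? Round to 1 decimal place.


RT = 196 + 94 * log2(2)
log2(2) = 1.0
RT = 196 + 94 * 1.0
= 196 + 94.0
= 290.0 ms


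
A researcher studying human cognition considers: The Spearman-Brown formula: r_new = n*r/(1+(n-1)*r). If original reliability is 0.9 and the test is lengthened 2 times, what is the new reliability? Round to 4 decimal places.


r_new = n*r / (1 + (n-1)*r)
Numerator = 2 * 0.9 = 1.8
Denominator = 1 + 1 * 0.9 = 1.9
r_new = 1.8 / 1.9
= 0.9474


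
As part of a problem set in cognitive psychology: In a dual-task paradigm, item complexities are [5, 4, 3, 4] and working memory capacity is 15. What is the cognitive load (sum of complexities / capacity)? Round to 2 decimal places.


Total complexity = 5 + 4 + 3 + 4 = 16
Load = total / capacity = 16 / 15
= 1.07


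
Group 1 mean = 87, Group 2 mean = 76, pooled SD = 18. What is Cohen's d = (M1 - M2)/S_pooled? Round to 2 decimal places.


Cohen's d = (M1 - M2) / S_pooled
= (87 - 76) / 18
= 11 / 18
= 0.61


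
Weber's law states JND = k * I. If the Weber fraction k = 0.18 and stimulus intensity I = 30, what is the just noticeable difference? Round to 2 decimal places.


JND = k * I
JND = 0.18 * 30
= 5.40


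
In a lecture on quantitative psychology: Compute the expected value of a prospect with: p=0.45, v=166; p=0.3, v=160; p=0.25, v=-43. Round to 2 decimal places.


EU = sum(p_i * v_i)
0.45 * 166 = 74.7
0.3 * 160 = 48.0
0.25 * -43 = -10.75
EU = 74.7 + 48.0 + -10.75
= 111.95


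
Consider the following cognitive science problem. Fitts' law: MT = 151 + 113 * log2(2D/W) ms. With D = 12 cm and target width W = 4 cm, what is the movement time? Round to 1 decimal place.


MT = 151 + 113 * log2(2*12/4)
2D/W = 6.0
log2(6.0) = 2.585
MT = 151 + 113 * 2.585
= 443.1 ms


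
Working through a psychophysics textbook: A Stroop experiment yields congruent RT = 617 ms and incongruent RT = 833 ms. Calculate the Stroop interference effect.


Stroop effect = RT(incongruent) - RT(congruent)
= 833 - 617
= 216 ms


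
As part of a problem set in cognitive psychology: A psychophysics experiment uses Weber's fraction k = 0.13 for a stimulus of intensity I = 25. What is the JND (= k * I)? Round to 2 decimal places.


JND = k * I
JND = 0.13 * 25
= 3.25


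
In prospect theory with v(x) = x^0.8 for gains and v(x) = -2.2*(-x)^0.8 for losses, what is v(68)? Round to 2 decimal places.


Since x = 68 >= 0, use v(x) = x^0.8
68^0.8 = 29.242
v(68) = 29.24


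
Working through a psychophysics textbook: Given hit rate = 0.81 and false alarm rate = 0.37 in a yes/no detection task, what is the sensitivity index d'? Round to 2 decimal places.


d' = z(HR) - z(FAR)
z(0.81) = 0.8779
z(0.37) = -0.3319
d' = 0.8779 - -0.3319
= 1.21


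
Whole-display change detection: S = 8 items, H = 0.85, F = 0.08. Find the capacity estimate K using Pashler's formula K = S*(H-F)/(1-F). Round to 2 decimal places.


K = S * (H - F) / (1 - F)
H - F = 0.77
1 - F = 0.92
K = 8 * 0.77 / 0.92
= 6.70


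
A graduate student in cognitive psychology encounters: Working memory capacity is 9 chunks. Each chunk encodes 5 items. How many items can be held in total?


Total items = chunks * items_per_chunk
= 9 * 5
= 45


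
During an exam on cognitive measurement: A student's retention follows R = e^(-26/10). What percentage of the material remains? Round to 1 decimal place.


R = e^(-t/S)
-t/S = -26/10 = -2.6
R = e^(-2.6) = 0.074274
Percentage = 0.074274 * 100
= 7.4


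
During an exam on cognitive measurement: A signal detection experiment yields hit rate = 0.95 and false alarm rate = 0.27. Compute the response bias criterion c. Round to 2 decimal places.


c = -0.5 * (z(HR) + z(FAR))
z(0.95) = 1.6449
z(0.27) = -0.6128
c = -0.5 * (1.6449 + -0.6128)
= -0.5 * 1.0321
= -0.52


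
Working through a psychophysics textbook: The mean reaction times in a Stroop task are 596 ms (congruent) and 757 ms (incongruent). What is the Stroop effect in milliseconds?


Stroop effect = RT(incongruent) - RT(congruent)
= 757 - 596
= 161 ms


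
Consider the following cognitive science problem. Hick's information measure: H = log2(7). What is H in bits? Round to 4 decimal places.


H = log2(n)
H = log2(7)
= 2.8074


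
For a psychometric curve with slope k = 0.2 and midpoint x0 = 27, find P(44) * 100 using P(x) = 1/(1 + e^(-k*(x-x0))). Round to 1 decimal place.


P(x) = 1/(1 + e^(-0.2*(44 - 27)))
Exponent = -0.2 * 17 = -3.4
e^(-3.4) = 0.033373
P = 1/(1 + 0.033373) = 0.967705
Percentage = 96.8


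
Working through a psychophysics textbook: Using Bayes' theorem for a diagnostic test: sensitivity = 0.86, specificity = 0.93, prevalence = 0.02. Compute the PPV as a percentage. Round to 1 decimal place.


PPV = (sens * prev) / (sens * prev + (1-spec) * (1-prev))
Numerator = 0.86 * 0.02 = 0.0172
P(positive and no disease) = (1 - spec) * (1 - prev) = (1 - 0.93) * (1 - 0.02) = 0.0686
Denominator = 0.0172 + 0.0686 = 0.0858
PPV = 0.0172 / 0.0858 = 0.200466
As percentage = 20.0


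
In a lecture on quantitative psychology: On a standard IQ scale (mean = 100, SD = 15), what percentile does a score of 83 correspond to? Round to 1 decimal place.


z = (IQ - mean) / SD
z = (83 - 100) / 15 = -1.1333
Percentile = Phi(-1.1333) * 100
Phi(-1.1333) = 0.128544
= 12.9


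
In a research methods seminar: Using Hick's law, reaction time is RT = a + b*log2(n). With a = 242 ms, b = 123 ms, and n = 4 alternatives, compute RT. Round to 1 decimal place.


RT = 242 + 123 * log2(4)
log2(4) = 2.0
RT = 242 + 123 * 2.0
= 242 + 246.0
= 488.0 ms


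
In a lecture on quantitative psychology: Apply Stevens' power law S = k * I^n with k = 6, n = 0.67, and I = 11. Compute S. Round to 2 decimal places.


S = 6 * 11^0.67
11^0.67 = 4.9858
S = 6 * 4.9858
= 29.91


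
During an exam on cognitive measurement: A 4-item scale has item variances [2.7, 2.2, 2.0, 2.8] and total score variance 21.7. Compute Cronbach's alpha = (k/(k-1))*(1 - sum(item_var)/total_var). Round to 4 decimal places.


alpha = (k/(k-1)) * (1 - sum(s_i^2)/s_total^2)
sum(item variances) = 9.7
k/(k-1) = 4/3 = 1.333333
1 - 9.7/21.7 = 1 - 0.447005 = 0.552995
alpha = 1.333333 * 0.552995
= 0.7373


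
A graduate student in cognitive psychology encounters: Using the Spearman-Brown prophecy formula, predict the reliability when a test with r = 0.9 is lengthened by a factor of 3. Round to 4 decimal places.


r_new = n*r / (1 + (n-1)*r)
Numerator = 3 * 0.9 = 2.7
Denominator = 1 + 2 * 0.9 = 2.8
r_new = 2.7 / 2.8
= 0.9643


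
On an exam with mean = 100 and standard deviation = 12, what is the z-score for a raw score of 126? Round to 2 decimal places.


z = (X - mu) / sigma
= (126 - 100) / 12
= 26 / 12
= 2.17


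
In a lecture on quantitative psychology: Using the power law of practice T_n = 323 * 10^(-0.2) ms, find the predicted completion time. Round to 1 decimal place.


T_n = 323 * 10^(-0.2)
10^(-0.2) = 0.630957
T_n = 323 * 0.630957
= 203.8 ms


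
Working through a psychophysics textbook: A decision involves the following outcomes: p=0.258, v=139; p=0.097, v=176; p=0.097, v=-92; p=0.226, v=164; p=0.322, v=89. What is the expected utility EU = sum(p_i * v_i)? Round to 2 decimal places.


EU = sum(p_i * v_i)
0.258 * 139 = 35.862
0.097 * 176 = 17.072
0.097 * -92 = -8.924
0.226 * 164 = 37.064
0.322 * 89 = 28.658
EU = 35.862 + 17.072 + -8.924 + 37.064 + 28.658
= 109.73


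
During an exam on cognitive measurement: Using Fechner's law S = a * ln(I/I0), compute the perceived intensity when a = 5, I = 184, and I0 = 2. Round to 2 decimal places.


S = 5 * ln(184/2)
I/I0 = 92.0
ln(92.0) = 4.5218
S = 5 * 4.5218
= 22.61


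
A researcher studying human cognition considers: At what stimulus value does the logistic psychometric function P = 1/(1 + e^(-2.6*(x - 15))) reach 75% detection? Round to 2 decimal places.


At P = 0.75: 0.75 = 1/(1 + e^(-k*(x-x0)))
Solving: e^(-k*(x-x0)) = 1/3
x = x0 + ln(3)/k
ln(3) = 1.0986
x = 15 + 1.0986/2.6
= 15 + 0.4225
= 15.42


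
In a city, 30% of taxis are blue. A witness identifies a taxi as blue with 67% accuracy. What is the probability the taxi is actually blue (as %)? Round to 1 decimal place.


P(blue | says blue) = P(says blue | blue)*P(blue) / [P(says blue | blue)*P(blue) + P(says blue | not blue)*P(not blue)]
Numerator = 0.67 * 0.3 = 0.201
False identification = 0.33 * 0.7 = 0.231
P = 0.201 / (0.201 + 0.231)
= 0.201 / 0.432
As percentage = 46.5


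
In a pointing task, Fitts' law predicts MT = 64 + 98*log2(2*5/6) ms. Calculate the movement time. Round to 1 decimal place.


MT = 64 + 98 * log2(2*5/6)
2D/W = 1.666667
log2(1.666667) = 0.737
MT = 64 + 98 * 0.737
= 136.2 ms


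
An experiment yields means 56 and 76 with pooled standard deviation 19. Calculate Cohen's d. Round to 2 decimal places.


Cohen's d = (M1 - M2) / S_pooled
= (56 - 76) / 19
= -20 / 19
= -1.05


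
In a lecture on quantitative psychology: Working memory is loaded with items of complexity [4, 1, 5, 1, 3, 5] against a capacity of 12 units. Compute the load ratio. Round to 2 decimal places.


Total complexity = 4 + 1 + 5 + 1 + 3 + 5 = 19
Load = total / capacity = 19 / 12
= 1.58


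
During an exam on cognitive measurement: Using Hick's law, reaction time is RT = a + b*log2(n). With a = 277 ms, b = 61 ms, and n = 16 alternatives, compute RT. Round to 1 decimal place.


RT = 277 + 61 * log2(16)
log2(16) = 4.0
RT = 277 + 61 * 4.0
= 277 + 244.0
= 521.0 ms


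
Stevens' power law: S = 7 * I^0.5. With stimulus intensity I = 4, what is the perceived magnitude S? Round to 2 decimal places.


S = 7 * 4^0.5
4^0.5 = 2.0
S = 7 * 2.0
= 14.00


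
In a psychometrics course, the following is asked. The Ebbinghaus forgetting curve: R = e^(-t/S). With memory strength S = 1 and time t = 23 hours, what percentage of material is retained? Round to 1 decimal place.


R = e^(-t/S)
-t/S = -23/1 = -23.0
R = e^(-23.0) = 0.0
Percentage = 0.0 * 100
= 0.0


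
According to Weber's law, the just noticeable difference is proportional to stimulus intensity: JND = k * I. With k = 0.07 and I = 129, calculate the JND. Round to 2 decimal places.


JND = k * I
JND = 0.07 * 129
= 9.03


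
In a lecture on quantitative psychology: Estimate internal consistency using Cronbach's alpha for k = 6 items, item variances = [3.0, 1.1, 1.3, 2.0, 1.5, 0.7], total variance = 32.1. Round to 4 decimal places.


alpha = (k/(k-1)) * (1 - sum(s_i^2)/s_total^2)
sum(item variances) = 9.6
k/(k-1) = 6/5 = 1.2
1 - 9.6/32.1 = 1 - 0.299065 = 0.700935
alpha = 1.2 * 0.700935
= 0.8411


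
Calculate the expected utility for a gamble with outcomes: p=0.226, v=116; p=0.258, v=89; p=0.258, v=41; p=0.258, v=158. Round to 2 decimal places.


EU = sum(p_i * v_i)
0.226 * 116 = 26.216
0.258 * 89 = 22.962
0.258 * 41 = 10.578
0.258 * 158 = 40.764
EU = 26.216 + 22.962 + 10.578 + 40.764
= 100.52


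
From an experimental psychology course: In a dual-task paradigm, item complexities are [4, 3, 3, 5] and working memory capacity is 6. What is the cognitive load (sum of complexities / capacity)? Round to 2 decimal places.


Total complexity = 4 + 3 + 3 + 5 = 15
Load = total / capacity = 15 / 6
= 2.50


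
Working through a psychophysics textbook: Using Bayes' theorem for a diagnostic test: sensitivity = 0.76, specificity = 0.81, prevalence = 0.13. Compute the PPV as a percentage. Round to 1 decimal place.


PPV = (sens * prev) / (sens * prev + (1-spec) * (1-prev))
Numerator = 0.76 * 0.13 = 0.0988
P(positive and no disease) = (1 - spec) * (1 - prev) = (1 - 0.81) * (1 - 0.13) = 0.1653
Denominator = 0.0988 + 0.1653 = 0.2641
PPV = 0.0988 / 0.2641 = 0.374101
As percentage = 37.4


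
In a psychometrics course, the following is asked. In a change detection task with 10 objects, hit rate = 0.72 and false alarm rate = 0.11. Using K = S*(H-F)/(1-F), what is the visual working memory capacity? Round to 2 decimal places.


K = S * (H - F) / (1 - F)
H - F = 0.61
1 - F = 0.89
K = 10 * 0.61 / 0.89
= 6.85


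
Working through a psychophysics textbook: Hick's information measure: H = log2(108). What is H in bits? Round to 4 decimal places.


H = log2(n)
H = log2(108)
= 6.7549


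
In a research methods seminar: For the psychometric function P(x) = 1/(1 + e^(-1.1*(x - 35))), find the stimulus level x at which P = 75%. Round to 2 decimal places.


At P = 0.75: 0.75 = 1/(1 + e^(-k*(x-x0)))
Solving: e^(-k*(x-x0)) = 1/3
x = x0 + ln(3)/k
ln(3) = 1.0986
x = 35 + 1.0986/1.1
= 35 + 0.9987
= 36.00


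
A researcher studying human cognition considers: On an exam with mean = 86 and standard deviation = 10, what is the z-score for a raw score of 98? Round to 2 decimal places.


z = (X - mu) / sigma
= (98 - 86) / 10
= 12 / 10
= 1.20


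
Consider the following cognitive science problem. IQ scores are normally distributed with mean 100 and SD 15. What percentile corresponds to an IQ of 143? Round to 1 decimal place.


z = (IQ - mean) / SD
z = (143 - 100) / 15 = 2.8667
Percentile = Phi(2.8667) * 100
Phi(2.8667) = 0.997926
= 99.8


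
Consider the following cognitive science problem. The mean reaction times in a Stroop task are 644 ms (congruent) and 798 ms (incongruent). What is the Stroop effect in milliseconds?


Stroop effect = RT(incongruent) - RT(congruent)
= 798 - 644
= 154 ms


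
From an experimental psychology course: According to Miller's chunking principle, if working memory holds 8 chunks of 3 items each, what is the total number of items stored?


Total items = chunks * items_per_chunk
= 8 * 3
= 24


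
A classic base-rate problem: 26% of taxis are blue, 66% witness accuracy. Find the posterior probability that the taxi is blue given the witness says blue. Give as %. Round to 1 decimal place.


P(blue | says blue) = P(says blue | blue)*P(blue) / [P(says blue | blue)*P(blue) + P(says blue | not blue)*P(not blue)]
Numerator = 0.66 * 0.26 = 0.1716
False identification = 0.34 * 0.74 = 0.2516
P = 0.1716 / (0.1716 + 0.2516)
= 0.1716 / 0.4232
As percentage = 40.5


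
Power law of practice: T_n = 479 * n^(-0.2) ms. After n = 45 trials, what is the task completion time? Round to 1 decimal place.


T_n = 479 * 45^(-0.2)
45^(-0.2) = 0.467044
T_n = 479 * 0.467044
= 223.7 ms


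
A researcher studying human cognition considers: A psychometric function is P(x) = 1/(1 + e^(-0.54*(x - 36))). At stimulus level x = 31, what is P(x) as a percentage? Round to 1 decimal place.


P(x) = 1/(1 + e^(-0.54*(31 - 36)))
Exponent = -0.54 * -5 = 2.7
e^(2.7) = 14.879732
P = 1/(1 + 14.879732) = 0.062973
Percentage = 6.3


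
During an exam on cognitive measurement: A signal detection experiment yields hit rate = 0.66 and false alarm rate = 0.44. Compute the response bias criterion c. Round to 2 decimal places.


c = -0.5 * (z(HR) + z(FAR))
z(0.66) = 0.4125
z(0.44) = -0.151
c = -0.5 * (0.4125 + -0.151)
= -0.5 * 0.2615
= -0.13


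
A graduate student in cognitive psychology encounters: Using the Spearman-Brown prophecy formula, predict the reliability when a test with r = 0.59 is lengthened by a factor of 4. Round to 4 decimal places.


r_new = n*r / (1 + (n-1)*r)
Numerator = 4 * 0.59 = 2.36
Denominator = 1 + 3 * 0.59 = 2.77
r_new = 2.36 / 2.77
= 0.8520


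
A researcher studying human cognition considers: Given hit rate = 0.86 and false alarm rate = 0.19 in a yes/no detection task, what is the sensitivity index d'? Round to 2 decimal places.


d' = z(HR) - z(FAR)
z(0.86) = 1.0803
z(0.19) = -0.8779
d' = 1.0803 - -0.8779
= 1.96


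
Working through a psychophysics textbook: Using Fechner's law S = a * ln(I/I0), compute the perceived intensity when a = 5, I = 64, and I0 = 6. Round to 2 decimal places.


S = 5 * ln(64/6)
I/I0 = 10.666667
ln(10.666667) = 2.3671
S = 5 * 2.3671
= 11.84


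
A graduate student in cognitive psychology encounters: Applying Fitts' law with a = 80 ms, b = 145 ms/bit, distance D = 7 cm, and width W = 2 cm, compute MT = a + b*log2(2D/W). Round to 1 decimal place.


MT = 80 + 145 * log2(2*7/2)
2D/W = 7.0
log2(7.0) = 2.8074
MT = 80 + 145 * 2.8074
= 487.1 ms


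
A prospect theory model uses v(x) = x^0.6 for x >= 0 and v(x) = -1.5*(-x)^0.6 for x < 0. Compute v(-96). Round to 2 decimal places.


Since x = -96 < 0, use v(x) = -lambda*(-x)^alpha
(-x) = 96
96^0.6 = 15.4655
v(-96) = -1.5 * 15.4655
= -23.20


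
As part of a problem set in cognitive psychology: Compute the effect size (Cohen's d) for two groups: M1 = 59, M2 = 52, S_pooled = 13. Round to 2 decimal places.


Cohen's d = (M1 - M2) / S_pooled
= (59 - 52) / 13
= 7 / 13
= 0.54


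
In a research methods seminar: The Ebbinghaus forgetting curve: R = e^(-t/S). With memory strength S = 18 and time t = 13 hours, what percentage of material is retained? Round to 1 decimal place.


R = e^(-t/S)
-t/S = -13/18 = -0.722222
R = e^(-0.722222) = 0.485672
Percentage = 0.485672 * 100
= 48.6


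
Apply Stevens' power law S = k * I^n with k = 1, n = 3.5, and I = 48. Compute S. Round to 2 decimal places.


S = 1 * 48^3.5
48^3.5 = 766203.8516
S = 1 * 766203.8516
= 766203.85


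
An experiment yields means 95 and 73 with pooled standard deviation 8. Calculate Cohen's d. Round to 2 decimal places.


Cohen's d = (M1 - M2) / S_pooled
= (95 - 73) / 8
= 22 / 8
= 2.75


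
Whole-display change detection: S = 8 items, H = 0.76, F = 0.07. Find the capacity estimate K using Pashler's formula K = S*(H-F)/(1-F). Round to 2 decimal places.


K = S * (H - F) / (1 - F)
H - F = 0.69
1 - F = 0.93
K = 8 * 0.69 / 0.93
= 5.94


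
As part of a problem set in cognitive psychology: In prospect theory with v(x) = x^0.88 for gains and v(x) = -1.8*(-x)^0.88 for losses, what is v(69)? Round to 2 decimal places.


Since x = 69 >= 0, use v(x) = x^0.88
69^0.88 = 41.5133
v(69) = 41.51


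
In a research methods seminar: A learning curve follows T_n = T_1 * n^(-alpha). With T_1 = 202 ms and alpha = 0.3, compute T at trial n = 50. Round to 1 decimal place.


T_n = 202 * 50^(-0.3)
50^(-0.3) = 0.309249
T_n = 202 * 0.309249
= 62.5 ms


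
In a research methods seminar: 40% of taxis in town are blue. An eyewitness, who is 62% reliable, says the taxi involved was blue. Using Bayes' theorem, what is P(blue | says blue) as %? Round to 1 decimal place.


P(blue | says blue) = P(says blue | blue)*P(blue) / [P(says blue | blue)*P(blue) + P(says blue | not blue)*P(not blue)]
Numerator = 0.62 * 0.4 = 0.248
False identification = 0.38 * 0.6 = 0.228
P = 0.248 / (0.248 + 0.228)
= 0.248 / 0.476
As percentage = 52.1


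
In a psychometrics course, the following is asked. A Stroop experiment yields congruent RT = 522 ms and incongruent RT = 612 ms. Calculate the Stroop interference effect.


Stroop effect = RT(incongruent) - RT(congruent)
= 612 - 522
= 90 ms


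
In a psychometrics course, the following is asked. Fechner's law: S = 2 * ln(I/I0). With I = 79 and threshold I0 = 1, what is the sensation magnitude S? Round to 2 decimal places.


S = 2 * ln(79/1)
I/I0 = 79.0
ln(79.0) = 4.3694
S = 2 * 4.3694
= 8.74


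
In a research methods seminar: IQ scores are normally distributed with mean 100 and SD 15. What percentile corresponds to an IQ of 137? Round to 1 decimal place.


z = (IQ - mean) / SD
z = (137 - 100) / 15 = 2.4667
Percentile = Phi(2.4667) * 100
Phi(2.4667) = 0.993182
= 99.3


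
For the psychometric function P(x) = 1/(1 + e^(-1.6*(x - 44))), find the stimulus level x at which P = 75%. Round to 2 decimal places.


At P = 0.75: 0.75 = 1/(1 + e^(-k*(x-x0)))
Solving: e^(-k*(x-x0)) = 1/3
x = x0 + ln(3)/k
ln(3) = 1.0986
x = 44 + 1.0986/1.6
= 44 + 0.6866
= 44.69


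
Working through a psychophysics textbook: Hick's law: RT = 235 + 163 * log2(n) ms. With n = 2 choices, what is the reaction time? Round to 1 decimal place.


RT = 235 + 163 * log2(2)
log2(2) = 1.0
RT = 235 + 163 * 1.0
= 235 + 163.0
= 398.0 ms


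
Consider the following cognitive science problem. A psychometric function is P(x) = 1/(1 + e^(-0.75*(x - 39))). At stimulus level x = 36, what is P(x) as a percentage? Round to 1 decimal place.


P(x) = 1/(1 + e^(-0.75*(36 - 39)))
Exponent = -0.75 * -3 = 2.25
e^(2.25) = 9.487736
P = 1/(1 + 9.487736) = 0.095349
Percentage = 9.5


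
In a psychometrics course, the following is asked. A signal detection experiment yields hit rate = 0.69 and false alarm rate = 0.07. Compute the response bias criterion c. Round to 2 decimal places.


c = -0.5 * (z(HR) + z(FAR))
z(0.69) = 0.4959
z(0.07) = -1.4758
c = -0.5 * (0.4959 + -1.4758)
= -0.5 * -0.9799
= 0.49


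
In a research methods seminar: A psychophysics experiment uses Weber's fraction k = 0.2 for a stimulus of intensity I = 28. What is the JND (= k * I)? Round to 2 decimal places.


JND = k * I
JND = 0.2 * 28
= 5.60


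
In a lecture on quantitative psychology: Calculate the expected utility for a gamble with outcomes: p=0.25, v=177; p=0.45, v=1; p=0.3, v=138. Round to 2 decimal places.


EU = sum(p_i * v_i)
0.25 * 177 = 44.25
0.45 * 1 = 0.45
0.3 * 138 = 41.4
EU = 44.25 + 0.45 + 41.4
= 86.10


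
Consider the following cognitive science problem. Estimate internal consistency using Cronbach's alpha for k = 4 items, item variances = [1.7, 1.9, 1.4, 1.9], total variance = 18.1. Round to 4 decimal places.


alpha = (k/(k-1)) * (1 - sum(s_i^2)/s_total^2)
sum(item variances) = 6.9
k/(k-1) = 4/3 = 1.333333
1 - 6.9/18.1 = 1 - 0.381215 = 0.618785
alpha = 1.333333 * 0.618785
= 0.8250


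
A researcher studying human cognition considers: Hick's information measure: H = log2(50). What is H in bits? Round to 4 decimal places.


H = log2(n)
H = log2(50)
= 5.6439


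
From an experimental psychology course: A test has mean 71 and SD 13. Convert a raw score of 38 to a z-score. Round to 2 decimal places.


z = (X - mu) / sigma
= (38 - 71) / 13
= -33 / 13
= -2.54


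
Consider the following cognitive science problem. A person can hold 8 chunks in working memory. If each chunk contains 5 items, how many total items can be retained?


Total items = chunks * items_per_chunk
= 8 * 5
= 40


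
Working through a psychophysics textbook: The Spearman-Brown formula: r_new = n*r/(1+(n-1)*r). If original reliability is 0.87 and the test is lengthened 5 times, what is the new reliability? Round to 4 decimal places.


r_new = n*r / (1 + (n-1)*r)
Numerator = 5 * 0.87 = 4.35
Denominator = 1 + 4 * 0.87 = 4.48
r_new = 4.35 / 4.48
= 0.9710


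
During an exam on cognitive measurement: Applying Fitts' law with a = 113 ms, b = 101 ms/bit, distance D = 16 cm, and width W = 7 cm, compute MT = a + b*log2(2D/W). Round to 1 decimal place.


MT = 113 + 101 * log2(2*16/7)
2D/W = 4.571429
log2(4.571429) = 2.1926
MT = 113 + 101 * 2.1926
= 334.5 ms


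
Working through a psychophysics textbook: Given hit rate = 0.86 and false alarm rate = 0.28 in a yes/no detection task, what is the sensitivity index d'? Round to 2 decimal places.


d' = z(HR) - z(FAR)
z(0.86) = 1.0803
z(0.28) = -0.5828
d' = 1.0803 - -0.5828
= 1.66


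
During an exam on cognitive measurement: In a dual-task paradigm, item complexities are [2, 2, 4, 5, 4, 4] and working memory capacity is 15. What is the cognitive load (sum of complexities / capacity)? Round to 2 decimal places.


Total complexity = 2 + 2 + 4 + 5 + 4 + 4 = 21
Load = total / capacity = 21 / 15
= 1.40


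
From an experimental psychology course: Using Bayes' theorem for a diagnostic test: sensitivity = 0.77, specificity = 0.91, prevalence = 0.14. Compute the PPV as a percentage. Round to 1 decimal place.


PPV = (sens * prev) / (sens * prev + (1-spec) * (1-prev))
Numerator = 0.77 * 0.14 = 0.1078
P(positive and no disease) = (1 - spec) * (1 - prev) = (1 - 0.91) * (1 - 0.14) = 0.0774
Denominator = 0.1078 + 0.0774 = 0.1852
PPV = 0.1078 / 0.1852 = 0.582073
As percentage = 58.2


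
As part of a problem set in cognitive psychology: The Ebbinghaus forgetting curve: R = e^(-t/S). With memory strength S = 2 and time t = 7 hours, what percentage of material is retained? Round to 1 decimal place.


R = e^(-t/S)
-t/S = -7/2 = -3.5
R = e^(-3.5) = 0.030197
Percentage = 0.030197 * 100
= 3.0


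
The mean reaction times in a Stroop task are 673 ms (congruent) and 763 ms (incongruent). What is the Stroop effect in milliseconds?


Stroop effect = RT(incongruent) - RT(congruent)
= 763 - 673
= 90 ms


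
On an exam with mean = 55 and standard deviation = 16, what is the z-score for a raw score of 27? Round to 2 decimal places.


z = (X - mu) / sigma
= (27 - 55) / 16
= -28 / 16
= -1.75


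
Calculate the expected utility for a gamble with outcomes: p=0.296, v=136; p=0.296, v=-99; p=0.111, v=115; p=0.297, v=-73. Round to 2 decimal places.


EU = sum(p_i * v_i)
0.296 * 136 = 40.256
0.296 * -99 = -29.304
0.111 * 115 = 12.765
0.297 * -73 = -21.681
EU = 40.256 + -29.304 + 12.765 + -21.681
= 2.04


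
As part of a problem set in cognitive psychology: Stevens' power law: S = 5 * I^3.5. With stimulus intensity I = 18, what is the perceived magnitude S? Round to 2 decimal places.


S = 5 * 18^3.5
18^3.5 = 24743.0805
S = 5 * 24743.0805
= 123715.40


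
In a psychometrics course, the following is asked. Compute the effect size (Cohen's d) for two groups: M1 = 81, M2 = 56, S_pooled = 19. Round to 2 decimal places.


Cohen's d = (M1 - M2) / S_pooled
= (81 - 56) / 19
= 25 / 19
= 1.32


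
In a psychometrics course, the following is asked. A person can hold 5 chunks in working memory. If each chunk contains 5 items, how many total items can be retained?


Total items = chunks * items_per_chunk
= 5 * 5
= 25


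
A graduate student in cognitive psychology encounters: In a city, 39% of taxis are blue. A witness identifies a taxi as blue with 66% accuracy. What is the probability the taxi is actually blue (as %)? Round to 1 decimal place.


P(blue | says blue) = P(says blue | blue)*P(blue) / [P(says blue | blue)*P(blue) + P(says blue | not blue)*P(not blue)]
Numerator = 0.66 * 0.39 = 0.2574
False identification = 0.34 * 0.61 = 0.2074
P = 0.2574 / (0.2574 + 0.2074)
= 0.2574 / 0.4648
As percentage = 55.4


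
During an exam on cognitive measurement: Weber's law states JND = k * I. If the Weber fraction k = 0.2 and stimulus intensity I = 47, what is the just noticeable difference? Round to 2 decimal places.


JND = k * I
JND = 0.2 * 47
= 9.40


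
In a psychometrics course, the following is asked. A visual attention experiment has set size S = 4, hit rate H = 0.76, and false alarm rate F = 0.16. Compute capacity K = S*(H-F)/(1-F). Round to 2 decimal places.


K = S * (H - F) / (1 - F)
H - F = 0.6
1 - F = 0.84
K = 4 * 0.6 / 0.84
= 2.86


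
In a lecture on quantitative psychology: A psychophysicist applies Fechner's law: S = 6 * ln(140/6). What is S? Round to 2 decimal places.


S = 6 * ln(140/6)
I/I0 = 23.333333
ln(23.333333) = 3.1499
S = 6 * 3.1499
= 18.90


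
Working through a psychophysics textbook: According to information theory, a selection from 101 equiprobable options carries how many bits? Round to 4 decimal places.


H = log2(n)
H = log2(101)
= 6.6582


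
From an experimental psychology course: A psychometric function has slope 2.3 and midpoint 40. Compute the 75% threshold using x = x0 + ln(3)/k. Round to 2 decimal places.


At P = 0.75: 0.75 = 1/(1 + e^(-k*(x-x0)))
Solving: e^(-k*(x-x0)) = 1/3
x = x0 + ln(3)/k
ln(3) = 1.0986
x = 40 + 1.0986/2.3
= 40 + 0.4777
= 40.48


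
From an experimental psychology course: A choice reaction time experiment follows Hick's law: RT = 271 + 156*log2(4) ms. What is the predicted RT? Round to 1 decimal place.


RT = 271 + 156 * log2(4)
log2(4) = 2.0
RT = 271 + 156 * 2.0
= 271 + 312.0
= 583.0 ms


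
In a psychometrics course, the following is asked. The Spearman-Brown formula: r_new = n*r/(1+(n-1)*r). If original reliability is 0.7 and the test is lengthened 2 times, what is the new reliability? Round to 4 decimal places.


r_new = n*r / (1 + (n-1)*r)
Numerator = 2 * 0.7 = 1.4
Denominator = 1 + 1 * 0.7 = 1.7
r_new = 1.4 / 1.7
= 0.8235


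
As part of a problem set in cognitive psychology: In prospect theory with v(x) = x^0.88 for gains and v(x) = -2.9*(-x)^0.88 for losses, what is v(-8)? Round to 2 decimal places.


Since x = -8 < 0, use v(x) = -lambda*(-x)^alpha
(-x) = 8
8^0.88 = 6.2333
v(-8) = -2.9 * 6.2333
= -18.08


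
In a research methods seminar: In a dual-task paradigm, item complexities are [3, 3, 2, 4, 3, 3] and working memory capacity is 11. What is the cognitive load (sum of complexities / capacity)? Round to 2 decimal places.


Total complexity = 3 + 3 + 2 + 4 + 3 + 3 = 18
Load = total / capacity = 18 / 11
= 1.64


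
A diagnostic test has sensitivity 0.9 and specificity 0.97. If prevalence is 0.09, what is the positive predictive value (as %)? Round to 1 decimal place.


PPV = (sens * prev) / (sens * prev + (1-spec) * (1-prev))
Numerator = 0.9 * 0.09 = 0.081
P(positive and no disease) = (1 - spec) * (1 - prev) = (1 - 0.97) * (1 - 0.09) = 0.0273
Denominator = 0.081 + 0.0273 = 0.1083
PPV = 0.081 / 0.1083 = 0.747922
As percentage = 74.8


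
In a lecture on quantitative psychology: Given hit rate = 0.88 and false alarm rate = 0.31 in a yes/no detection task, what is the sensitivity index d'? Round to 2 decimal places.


d' = z(HR) - z(FAR)
z(0.88) = 1.175
z(0.31) = -0.4959
d' = 1.175 - -0.4959
= 1.67


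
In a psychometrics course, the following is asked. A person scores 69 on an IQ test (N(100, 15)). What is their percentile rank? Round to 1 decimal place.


z = (IQ - mean) / SD
z = (69 - 100) / 15 = -2.0667
Percentile = Phi(-2.0667) * 100
Phi(-2.0667) = 0.019381
= 1.9


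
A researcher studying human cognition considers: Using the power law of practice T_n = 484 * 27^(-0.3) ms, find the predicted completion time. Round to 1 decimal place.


T_n = 484 * 27^(-0.3)
27^(-0.3) = 0.372041
T_n = 484 * 0.372041
= 180.1 ms


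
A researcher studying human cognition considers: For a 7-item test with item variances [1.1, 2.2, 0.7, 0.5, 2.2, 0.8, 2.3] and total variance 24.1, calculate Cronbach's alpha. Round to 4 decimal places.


alpha = (k/(k-1)) * (1 - sum(s_i^2)/s_total^2)
sum(item variances) = 9.8
k/(k-1) = 7/6 = 1.166667
1 - 9.8/24.1 = 1 - 0.406639 = 0.593361
alpha = 1.166667 * 0.593361
= 0.6923


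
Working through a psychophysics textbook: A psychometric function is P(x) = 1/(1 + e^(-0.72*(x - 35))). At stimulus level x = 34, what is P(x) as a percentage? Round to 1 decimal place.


P(x) = 1/(1 + e^(-0.72*(34 - 35)))
Exponent = -0.72 * -1 = 0.72
e^(0.72) = 2.054433
P = 1/(1 + 2.054433) = 0.327393
Percentage = 32.7


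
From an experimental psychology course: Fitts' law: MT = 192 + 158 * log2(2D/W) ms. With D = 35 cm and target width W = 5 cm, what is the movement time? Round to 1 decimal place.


MT = 192 + 158 * log2(2*35/5)
2D/W = 14.0
log2(14.0) = 3.8074
MT = 192 + 158 * 3.8074
= 793.6 ms


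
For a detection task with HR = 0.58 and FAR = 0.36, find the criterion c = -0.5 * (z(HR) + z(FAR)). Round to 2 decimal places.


c = -0.5 * (z(HR) + z(FAR))
z(0.58) = 0.2019
z(0.36) = -0.3585
c = -0.5 * (0.2019 + -0.3585)
= -0.5 * -0.1566
= 0.08
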